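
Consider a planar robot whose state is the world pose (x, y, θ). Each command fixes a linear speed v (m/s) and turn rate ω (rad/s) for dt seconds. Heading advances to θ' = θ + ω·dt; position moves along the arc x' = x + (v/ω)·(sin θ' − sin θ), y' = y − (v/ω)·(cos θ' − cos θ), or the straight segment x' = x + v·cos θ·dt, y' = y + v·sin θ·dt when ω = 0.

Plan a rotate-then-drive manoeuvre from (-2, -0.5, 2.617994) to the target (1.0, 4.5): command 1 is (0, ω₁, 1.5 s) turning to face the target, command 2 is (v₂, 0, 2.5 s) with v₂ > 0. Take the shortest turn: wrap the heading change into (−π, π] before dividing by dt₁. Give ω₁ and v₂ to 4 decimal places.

ω₁ = -1.0584, v₂ = 2.3324

heading to target = atan2(4.5−-0.5, 1−-2) = 1.0304
Δθ = wrap(1.0304 − 2.6180) = -1.5876; ω₁ = Δθ/dt₁ = -1.0584
distance = √((1−-2)² + (4.5−-0.5)²) = 5.8310; v₂ = distance/dt₂ = 2.3324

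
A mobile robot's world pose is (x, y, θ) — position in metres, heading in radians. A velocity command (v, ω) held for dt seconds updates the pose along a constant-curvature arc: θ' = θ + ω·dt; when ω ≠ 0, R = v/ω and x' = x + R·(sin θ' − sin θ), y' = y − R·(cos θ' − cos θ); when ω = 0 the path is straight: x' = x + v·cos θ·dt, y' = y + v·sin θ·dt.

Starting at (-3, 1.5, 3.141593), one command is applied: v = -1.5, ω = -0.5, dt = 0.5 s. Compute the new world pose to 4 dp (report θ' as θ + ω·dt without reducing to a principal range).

θ' = 3.1416 + -0.5·0.5 = 2.8916
R = v/ω = -1.5/-0.5 = 3.0000
x' = -3 + 3.0000·(sin 2.8916 − sin 3.1416) = -2.2578
y' = 1.5 − 3.0000·(cos 2.8916 − cos 3.1416) = 1.4067

(-2.2578, 1.4067, 2.8916)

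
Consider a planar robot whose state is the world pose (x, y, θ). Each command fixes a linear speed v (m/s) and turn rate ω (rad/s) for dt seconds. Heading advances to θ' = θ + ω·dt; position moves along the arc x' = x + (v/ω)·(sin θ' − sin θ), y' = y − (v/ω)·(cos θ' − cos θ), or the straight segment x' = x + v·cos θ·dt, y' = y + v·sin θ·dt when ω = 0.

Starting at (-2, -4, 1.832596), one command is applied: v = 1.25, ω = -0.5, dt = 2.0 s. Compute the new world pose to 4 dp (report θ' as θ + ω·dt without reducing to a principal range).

(-1.4344, -1.6706, 0.8326)

θ' = 1.8326 + -0.5·2.0 = 0.8326
R = v/ω = 1.25/-0.5 = -2.5000
x' = -2 + -2.5000·(sin 0.8326 − sin 1.8326) = -1.4344
y' = -4 − -2.5000·(cos 0.8326 − cos 1.8326) = -1.6706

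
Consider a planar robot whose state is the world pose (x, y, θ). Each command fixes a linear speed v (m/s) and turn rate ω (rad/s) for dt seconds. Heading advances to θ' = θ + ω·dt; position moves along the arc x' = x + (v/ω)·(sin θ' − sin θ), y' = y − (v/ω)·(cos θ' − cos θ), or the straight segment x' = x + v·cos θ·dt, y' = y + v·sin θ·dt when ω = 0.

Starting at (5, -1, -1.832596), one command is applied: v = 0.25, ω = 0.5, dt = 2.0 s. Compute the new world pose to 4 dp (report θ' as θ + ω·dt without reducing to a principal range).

θ' = -1.8326 + 0.5·2.0 = -0.8326
R = v/ω = 0.25/0.5 = 0.5000
x' = 5 + 0.5000·(sin -0.8326 − sin -1.8326) = 5.1131
y' = -1 − 0.5000·(cos -0.8326 − cos -1.8326) = -1.4659

(5.1131, -1.4659, -0.8326)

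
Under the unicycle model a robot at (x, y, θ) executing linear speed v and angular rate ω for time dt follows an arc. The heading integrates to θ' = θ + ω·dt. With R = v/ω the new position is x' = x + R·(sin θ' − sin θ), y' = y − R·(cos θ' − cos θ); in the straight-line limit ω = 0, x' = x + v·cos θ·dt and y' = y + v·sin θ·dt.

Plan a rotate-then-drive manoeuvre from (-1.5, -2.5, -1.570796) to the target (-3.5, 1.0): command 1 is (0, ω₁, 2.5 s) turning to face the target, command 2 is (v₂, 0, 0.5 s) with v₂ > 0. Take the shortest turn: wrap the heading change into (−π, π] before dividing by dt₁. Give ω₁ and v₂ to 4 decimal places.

ω₁ = -1.0490, v₂ = 8.0623

heading to target = atan2(1−-2.5, -3.5−-1.5) = 2.0899
Δθ = wrap(2.0899 − -1.5708) = -2.6224; ω₁ = Δθ/dt₁ = -1.0490
distance = √((-3.5−-1.5)² + (1−-2.5)²) = 4.0311; v₂ = distance/dt₂ = 8.0623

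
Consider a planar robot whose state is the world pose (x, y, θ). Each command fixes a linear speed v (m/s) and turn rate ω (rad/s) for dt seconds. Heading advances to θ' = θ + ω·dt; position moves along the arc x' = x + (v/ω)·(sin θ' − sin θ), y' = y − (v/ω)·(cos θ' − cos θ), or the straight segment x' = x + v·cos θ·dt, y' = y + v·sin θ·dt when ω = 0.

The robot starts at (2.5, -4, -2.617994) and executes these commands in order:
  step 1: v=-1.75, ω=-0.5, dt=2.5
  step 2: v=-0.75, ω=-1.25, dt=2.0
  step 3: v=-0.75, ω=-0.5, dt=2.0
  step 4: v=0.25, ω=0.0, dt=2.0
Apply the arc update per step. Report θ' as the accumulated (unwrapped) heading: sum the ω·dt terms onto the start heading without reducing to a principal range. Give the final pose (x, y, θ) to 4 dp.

step 1: θ'=-3.8680 (R=3.5000) → pose (6.5746, -4.4146, -3.8680)
step 2: θ'=-6.3680 (R=0.6000) → pose (6.1253, -5.4610, -6.3680)
step 3: θ'=-7.3680 (R=1.5000) → pose (4.9260, -4.6670, -7.3680)
step 4: θ'=-7.3680 (straight) → pose (5.1596, -5.1091, -7.3680)

(5.1596, -5.1091, -7.3680)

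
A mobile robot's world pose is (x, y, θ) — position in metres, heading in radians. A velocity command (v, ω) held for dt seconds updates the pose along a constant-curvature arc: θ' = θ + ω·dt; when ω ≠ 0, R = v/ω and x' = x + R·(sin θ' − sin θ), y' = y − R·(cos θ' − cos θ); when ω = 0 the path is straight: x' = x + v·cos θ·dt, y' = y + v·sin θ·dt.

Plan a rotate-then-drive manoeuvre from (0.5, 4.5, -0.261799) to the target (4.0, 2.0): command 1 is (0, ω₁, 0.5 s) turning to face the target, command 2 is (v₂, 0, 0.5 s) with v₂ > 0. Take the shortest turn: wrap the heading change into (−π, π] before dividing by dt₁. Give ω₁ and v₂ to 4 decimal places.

ω₁ = -0.7169, v₂ = 8.6023

heading to target = atan2(2−4.5, 4−0.5) = -0.6202
Δθ = wrap(-0.6202 − -0.2618) = -0.3585; ω₁ = Δθ/dt₁ = -0.7169
distance = √((4−0.5)² + (2−4.5)²) = 4.3012; v₂ = distance/dt₂ = 8.6023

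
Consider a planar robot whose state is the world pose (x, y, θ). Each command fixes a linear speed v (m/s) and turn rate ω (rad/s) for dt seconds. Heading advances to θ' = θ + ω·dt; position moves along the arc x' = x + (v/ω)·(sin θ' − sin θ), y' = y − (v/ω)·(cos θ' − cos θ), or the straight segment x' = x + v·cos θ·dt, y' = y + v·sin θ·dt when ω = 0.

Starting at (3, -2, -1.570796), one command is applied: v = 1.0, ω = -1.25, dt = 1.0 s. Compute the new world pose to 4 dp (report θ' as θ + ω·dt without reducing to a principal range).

θ' = -1.5708 + -1.25·1.0 = -2.8208
R = v/ω = 1.0/-1.25 = -0.8000
x' = 3 + -0.8000·(sin -2.8208 − sin -1.5708) = 2.4523
y' = -2 − -0.8000·(cos -2.8208 − cos -1.5708) = -2.7592

(2.4523, -2.7592, -2.8208)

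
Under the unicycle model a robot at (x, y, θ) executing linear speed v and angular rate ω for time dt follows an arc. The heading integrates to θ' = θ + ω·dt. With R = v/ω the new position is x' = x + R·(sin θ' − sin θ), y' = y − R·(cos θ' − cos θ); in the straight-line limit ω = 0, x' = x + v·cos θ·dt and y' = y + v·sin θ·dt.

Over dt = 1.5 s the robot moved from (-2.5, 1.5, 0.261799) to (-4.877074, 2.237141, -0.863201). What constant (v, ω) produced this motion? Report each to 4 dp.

v = -1.7500, ω = -0.7500

Δθ = -0.863201 − 0.261799 = -1.125000
ω = Δθ/dt = -1.125000/1.5 = -0.7500
R = Δx/(sin θ' − sin θ) = 2.3333
v = R·ω = 2.3333·-0.7500 = -1.7500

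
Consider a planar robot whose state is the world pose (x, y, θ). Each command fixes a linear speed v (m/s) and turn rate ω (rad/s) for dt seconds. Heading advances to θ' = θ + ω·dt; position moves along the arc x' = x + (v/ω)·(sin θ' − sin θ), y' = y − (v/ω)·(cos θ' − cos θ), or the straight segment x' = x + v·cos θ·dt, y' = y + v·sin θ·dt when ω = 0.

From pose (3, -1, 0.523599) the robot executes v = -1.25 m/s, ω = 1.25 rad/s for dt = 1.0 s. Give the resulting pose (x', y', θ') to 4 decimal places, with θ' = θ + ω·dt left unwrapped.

θ' = 0.5236 + 1.25·1.0 = 1.7736
R = v/ω = -1.25/1.25 = -1.0000
x' = 3 + -1.0000·(sin 1.7736 − sin 0.5236) = 2.5205
y' = -1 − -1.0000·(cos 1.7736 − cos 0.5236) = -2.0674

(2.5205, -2.0674, 1.7736)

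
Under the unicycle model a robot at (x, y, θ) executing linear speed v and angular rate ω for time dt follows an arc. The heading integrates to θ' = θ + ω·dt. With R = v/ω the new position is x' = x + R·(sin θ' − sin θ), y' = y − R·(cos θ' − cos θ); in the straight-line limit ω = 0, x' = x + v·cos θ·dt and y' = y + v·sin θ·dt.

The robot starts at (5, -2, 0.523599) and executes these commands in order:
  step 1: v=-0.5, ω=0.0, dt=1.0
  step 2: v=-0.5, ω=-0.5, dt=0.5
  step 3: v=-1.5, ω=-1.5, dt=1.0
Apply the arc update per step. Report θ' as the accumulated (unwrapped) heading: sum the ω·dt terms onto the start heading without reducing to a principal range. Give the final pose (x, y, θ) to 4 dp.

(3.1257, -1.7216, -1.2264)

step 1: θ'=0.5236 (straight) → pose (4.5670, -2.2500, 0.5236)
step 2: θ'=0.2736 (R=1.0000) → pose (4.3372, -2.3468, 0.2736)
step 3: θ'=-1.2264 (R=1.0000) → pose (3.1257, -1.7216, -1.2264)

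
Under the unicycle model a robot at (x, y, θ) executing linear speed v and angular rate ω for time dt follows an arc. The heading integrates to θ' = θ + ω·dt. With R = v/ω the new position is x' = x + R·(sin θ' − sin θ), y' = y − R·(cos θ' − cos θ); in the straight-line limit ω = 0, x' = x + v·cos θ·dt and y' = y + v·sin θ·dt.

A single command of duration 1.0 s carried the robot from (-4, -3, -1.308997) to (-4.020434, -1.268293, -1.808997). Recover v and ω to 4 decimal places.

Δθ = -1.808997 − -1.308997 = -0.500000
ω = Δθ/dt = -0.500000/1.0 = -0.5000
R = −Δy/(cos θ' − cos θ) = 3.5000
v = R·ω = 3.5000·-0.5000 = -1.7500

v = -1.7500, ω = -0.5000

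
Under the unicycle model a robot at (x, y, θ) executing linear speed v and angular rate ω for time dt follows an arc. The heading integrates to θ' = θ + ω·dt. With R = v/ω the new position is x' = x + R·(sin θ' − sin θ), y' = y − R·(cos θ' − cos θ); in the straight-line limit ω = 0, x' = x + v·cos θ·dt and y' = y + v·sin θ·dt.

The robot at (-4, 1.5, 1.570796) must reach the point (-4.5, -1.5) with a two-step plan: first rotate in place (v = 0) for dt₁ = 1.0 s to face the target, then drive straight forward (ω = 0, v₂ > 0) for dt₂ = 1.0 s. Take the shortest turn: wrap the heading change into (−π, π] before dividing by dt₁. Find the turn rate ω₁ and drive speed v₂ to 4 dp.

heading to target = atan2(-1.5−1.5, -4.5−-4) = -1.7359
Δθ = wrap(-1.7359 − 1.5708) = 2.9764; ω₁ = Δθ/dt₁ = 2.9764
distance = √((-4.5−-4)² + (-1.5−1.5)²) = 3.0414; v₂ = distance/dt₂ = 3.0414

ω₁ = 2.9764, v₂ = 3.0414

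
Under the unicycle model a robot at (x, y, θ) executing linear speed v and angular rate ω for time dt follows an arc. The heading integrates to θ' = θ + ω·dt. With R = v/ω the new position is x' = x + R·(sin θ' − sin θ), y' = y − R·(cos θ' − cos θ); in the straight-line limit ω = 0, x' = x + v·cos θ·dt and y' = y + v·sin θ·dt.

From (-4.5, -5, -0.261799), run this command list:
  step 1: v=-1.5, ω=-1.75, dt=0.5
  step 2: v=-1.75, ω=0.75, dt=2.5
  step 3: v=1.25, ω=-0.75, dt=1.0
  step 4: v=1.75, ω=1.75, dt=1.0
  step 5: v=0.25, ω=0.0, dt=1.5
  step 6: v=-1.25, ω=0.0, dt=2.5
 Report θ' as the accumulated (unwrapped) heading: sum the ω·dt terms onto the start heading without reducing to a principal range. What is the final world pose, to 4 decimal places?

step 1: θ'=-1.1368 (R=0.8571) → pose (-5.0558, -4.5325, -1.1368)
step 2: θ'=0.7382 (R=-2.3333) → pose (-8.7431, -3.7877, 0.7382)
step 3: θ'=-0.0118 (R=-1.6667) → pose (-7.6018, -3.3540, -0.0118)
step 4: θ'=1.7382 (R=1.0000) → pose (-6.6040, -2.1874, 1.7382)
step 5: θ'=1.7382 (straight) → pose (-6.6665, -1.8177, 1.7382)
step 6: θ'=1.7382 (straight) → pose (-6.1458, -4.8990, 1.7382)

(-6.1458, -4.8990, 1.7382)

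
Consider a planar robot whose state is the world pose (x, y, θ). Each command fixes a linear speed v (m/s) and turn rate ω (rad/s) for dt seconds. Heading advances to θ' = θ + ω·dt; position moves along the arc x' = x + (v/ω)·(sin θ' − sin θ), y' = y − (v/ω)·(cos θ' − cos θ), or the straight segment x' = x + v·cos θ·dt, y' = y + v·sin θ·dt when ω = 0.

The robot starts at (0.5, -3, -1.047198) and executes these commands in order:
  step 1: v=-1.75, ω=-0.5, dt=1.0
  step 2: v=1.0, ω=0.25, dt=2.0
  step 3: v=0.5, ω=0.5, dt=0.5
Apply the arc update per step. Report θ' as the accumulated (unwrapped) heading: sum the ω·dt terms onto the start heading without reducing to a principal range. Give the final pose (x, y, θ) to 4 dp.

(0.7175, -3.4369, -0.7972)

step 1: θ'=-1.5472 (R=3.5000) → pose (0.0321, -1.3326, -1.5472)
step 2: θ'=-1.0472 (R=4.0000) → pose (0.5668, -3.2382, -1.0472)
step 3: θ'=-0.7972 (R=1.0000) → pose (0.7175, -3.4369, -0.7972)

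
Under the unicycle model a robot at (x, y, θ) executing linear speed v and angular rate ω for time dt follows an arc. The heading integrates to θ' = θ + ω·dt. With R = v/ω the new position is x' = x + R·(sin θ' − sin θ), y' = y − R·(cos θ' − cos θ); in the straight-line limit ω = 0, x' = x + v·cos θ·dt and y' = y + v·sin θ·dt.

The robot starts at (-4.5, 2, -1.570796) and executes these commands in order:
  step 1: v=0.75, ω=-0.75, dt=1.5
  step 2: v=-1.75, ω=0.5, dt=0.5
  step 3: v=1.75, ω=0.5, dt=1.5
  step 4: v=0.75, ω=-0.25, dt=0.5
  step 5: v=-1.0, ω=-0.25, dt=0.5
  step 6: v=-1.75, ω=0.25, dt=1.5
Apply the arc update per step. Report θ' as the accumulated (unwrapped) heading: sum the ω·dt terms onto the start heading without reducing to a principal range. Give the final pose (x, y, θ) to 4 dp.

(-4.9934, 1.9904, -1.5708)

step 1: θ'=-2.6958 (R=-1.0000) → pose (-5.0688, 1.0977, -2.6958)
step 2: θ'=-2.4458 (R=-3.5000) → pose (-4.3345, 1.5693, -2.4458)
step 3: θ'=-1.6958 (R=3.5000) → pose (-5.5637, -0.6808, -1.6958)
step 4: θ'=-1.8208 (R=-3.0000) → pose (-5.6335, -1.0490, -1.8208)
step 5: θ'=-1.9458 (R=4.0000) → pose (-5.4799, -0.5735, -1.9458)
step 6: θ'=-1.5708 (R=-7.0000) → pose (-4.9934, 1.9904, -1.5708)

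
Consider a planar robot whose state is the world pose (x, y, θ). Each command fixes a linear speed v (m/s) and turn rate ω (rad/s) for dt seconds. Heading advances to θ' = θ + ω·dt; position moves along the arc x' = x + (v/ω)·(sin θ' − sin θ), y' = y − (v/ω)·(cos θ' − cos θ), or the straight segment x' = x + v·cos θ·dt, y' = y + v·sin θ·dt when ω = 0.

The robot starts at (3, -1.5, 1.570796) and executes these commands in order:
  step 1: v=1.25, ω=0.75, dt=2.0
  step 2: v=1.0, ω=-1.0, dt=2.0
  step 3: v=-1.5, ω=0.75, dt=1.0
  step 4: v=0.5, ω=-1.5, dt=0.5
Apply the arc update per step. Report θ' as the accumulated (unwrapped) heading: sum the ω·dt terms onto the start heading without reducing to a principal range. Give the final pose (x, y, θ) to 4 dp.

step 1: θ'=3.0708 (R=1.6667) → pose (1.4512, 0.1625, 3.0708)
step 2: θ'=1.0708 (R=-1.0000) → pose (0.6444, 1.6394, 1.0708)
step 3: θ'=1.8208 (R=-2.0000) → pose (0.4617, 0.1858, 1.8208)
step 4: θ'=1.0708 (R=-0.3333) → pose (0.4922, 0.4280, 1.0708)

(0.4922, 0.4280, 1.0708)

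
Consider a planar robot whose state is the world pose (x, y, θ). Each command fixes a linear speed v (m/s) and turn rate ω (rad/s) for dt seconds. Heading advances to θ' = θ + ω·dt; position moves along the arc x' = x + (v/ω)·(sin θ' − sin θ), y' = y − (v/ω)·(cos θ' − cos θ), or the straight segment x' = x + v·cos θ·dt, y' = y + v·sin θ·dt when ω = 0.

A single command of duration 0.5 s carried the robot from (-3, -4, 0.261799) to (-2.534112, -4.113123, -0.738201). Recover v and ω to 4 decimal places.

v = 1.0000, ω = -2.0000

Δθ = -0.738201 − 0.261799 = -1.000000
ω = Δθ/dt = -1.000000/0.5 = -2.0000
R = Δx/(sin θ' − sin θ) = -0.5000
v = R·ω = -0.5000·-2.0000 = 1.0000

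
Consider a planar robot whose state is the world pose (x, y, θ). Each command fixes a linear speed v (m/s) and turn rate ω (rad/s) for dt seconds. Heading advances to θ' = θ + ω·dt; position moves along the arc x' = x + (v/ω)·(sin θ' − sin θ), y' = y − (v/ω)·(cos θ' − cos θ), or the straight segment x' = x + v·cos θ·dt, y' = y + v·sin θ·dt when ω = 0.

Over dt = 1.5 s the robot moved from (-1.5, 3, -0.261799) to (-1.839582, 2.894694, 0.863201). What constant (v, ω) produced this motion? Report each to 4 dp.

Δθ = 0.863201 − -0.261799 = 1.125000
ω = Δθ/dt = 1.125000/1.5 = 0.7500
R = Δx/(sin θ' − sin θ) = -0.3333
v = R·ω = -0.3333·0.7500 = -0.2500

v = -0.2500, ω = 0.7500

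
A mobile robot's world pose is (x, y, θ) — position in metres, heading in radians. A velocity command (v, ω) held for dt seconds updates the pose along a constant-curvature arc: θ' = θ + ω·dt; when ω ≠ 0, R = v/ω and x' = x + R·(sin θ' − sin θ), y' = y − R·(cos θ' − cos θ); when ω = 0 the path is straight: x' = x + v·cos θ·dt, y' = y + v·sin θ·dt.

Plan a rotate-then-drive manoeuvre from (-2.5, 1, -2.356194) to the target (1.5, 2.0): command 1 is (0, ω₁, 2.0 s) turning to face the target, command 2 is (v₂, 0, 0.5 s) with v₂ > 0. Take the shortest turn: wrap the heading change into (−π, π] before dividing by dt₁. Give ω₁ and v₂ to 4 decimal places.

heading to target = atan2(2−1, 1.5−-2.5) = 0.2450
Δθ = wrap(0.2450 − -2.3562) = 2.6012; ω₁ = Δθ/dt₁ = 1.3006
distance = √((1.5−-2.5)² + (2−1)²) = 4.1231; v₂ = distance/dt₂ = 8.2462

ω₁ = 1.3006, v₂ = 8.2462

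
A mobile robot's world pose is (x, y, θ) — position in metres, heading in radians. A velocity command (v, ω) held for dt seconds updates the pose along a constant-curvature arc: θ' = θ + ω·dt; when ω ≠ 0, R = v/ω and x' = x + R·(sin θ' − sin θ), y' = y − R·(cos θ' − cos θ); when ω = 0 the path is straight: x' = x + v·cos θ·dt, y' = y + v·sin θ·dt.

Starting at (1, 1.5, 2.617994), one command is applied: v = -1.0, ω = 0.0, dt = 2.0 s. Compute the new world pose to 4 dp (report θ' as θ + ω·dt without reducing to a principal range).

(2.7321, 0.5000, 2.6180)

θ' = 2.6180 + 0.0·2.0 = 2.6180
ω = 0 → straight: x' = 1 + -1.0·cos(2.6180)·2.0 = 2.7321
y' = 1.5 + -1.0·sin(2.6180)·2.0 = 0.5000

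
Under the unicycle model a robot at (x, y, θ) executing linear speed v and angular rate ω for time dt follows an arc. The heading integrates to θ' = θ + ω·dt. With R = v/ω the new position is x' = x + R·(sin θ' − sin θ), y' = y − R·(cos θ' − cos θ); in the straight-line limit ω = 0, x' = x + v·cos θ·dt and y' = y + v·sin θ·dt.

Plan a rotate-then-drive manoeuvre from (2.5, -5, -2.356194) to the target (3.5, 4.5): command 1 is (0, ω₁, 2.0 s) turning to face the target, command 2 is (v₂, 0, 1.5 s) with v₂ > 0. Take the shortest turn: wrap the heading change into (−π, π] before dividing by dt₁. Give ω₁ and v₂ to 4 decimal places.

ω₁ = -1.2305, v₂ = 6.3683

heading to target = atan2(4.5−-5, 3.5−2.5) = 1.4659
Δθ = wrap(1.4659 − -2.3562) = -2.4611; ω₁ = Δθ/dt₁ = -1.2305
distance = √((3.5−2.5)² + (4.5−-5)²) = 9.5525; v₂ = distance/dt₂ = 6.3683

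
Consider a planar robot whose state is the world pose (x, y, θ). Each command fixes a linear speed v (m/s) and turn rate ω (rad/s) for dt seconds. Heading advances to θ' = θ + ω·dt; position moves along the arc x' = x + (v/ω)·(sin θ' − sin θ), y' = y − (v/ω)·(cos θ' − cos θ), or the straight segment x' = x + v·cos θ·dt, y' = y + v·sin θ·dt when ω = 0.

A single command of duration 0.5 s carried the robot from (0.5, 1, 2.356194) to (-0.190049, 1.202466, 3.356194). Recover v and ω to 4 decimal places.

Δθ = 3.356194 − 2.356194 = 1.000000
ω = Δθ/dt = 1.000000/0.5 = 2.0000
R = Δx/(sin θ' − sin θ) = 0.7500
v = R·ω = 0.7500·2.0000 = 1.5000

v = 1.5000, ω = 2.0000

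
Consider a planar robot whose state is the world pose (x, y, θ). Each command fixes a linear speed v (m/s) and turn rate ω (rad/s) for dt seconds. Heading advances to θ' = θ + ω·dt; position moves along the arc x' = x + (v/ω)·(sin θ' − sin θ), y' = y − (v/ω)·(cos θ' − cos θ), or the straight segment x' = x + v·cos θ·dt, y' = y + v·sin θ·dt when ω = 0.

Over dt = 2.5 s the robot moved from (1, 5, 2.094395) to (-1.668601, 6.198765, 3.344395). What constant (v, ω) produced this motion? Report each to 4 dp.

v = 1.2500, ω = 0.5000

Δθ = 3.344395 − 2.094395 = 1.250000
ω = Δθ/dt = 1.250000/2.5 = 0.5000
R = Δx/(sin θ' − sin θ) = 2.5000
v = R·ω = 2.5000·0.5000 = 1.2500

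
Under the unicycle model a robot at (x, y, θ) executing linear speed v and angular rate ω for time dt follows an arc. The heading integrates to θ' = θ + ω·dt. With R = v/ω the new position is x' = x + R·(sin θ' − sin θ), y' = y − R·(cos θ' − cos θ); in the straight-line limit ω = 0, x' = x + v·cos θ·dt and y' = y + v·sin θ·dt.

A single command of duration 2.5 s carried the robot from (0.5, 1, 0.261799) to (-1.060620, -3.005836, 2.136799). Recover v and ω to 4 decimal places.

Δθ = 2.136799 − 0.261799 = 1.875000
ω = Δθ/dt = 1.875000/2.5 = 0.7500
R = −Δy/(cos θ' − cos θ) = -2.6667
v = R·ω = -2.6667·0.7500 = -2.0000

v = -2.0000, ω = 0.7500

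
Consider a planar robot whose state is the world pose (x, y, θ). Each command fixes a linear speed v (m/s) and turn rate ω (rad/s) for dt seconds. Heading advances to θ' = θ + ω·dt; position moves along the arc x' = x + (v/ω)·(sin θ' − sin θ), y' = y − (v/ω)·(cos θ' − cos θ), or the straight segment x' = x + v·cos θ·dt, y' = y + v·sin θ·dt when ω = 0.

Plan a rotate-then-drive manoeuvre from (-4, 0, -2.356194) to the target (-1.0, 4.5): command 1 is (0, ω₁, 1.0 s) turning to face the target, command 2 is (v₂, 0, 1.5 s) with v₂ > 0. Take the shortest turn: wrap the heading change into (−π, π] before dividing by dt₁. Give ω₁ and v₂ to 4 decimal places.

ω₁ = -2.9442, v₂ = 3.6056

heading to target = atan2(4.5−0, -1−-4) = 0.9828
Δθ = wrap(0.9828 − -2.3562) = -2.9442; ω₁ = Δθ/dt₁ = -2.9442
distance = √((-1−-4)² + (4.5−0)²) = 5.4083; v₂ = distance/dt₂ = 3.6056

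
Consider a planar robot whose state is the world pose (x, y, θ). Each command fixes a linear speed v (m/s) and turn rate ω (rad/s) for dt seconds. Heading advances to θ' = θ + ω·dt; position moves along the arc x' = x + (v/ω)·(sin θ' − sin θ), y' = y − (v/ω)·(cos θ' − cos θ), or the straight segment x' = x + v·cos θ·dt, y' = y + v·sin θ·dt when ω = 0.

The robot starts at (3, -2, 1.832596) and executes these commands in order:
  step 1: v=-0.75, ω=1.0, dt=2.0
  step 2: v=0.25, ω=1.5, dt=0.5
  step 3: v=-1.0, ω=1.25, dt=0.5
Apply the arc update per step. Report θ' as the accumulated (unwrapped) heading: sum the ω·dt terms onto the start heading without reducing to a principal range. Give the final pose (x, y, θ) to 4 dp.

step 1: θ'=3.8326 (R=-0.7500) → pose (4.2024, -2.3838, 3.8326)
step 2: θ'=4.5826 (R=0.1667) → pose (4.1434, -2.4907, 4.5826)
step 3: θ'=5.2076 (R=-0.8000) → pose (4.0540, -2.0070, 5.2076)

(4.0540, -2.0070, 5.2076)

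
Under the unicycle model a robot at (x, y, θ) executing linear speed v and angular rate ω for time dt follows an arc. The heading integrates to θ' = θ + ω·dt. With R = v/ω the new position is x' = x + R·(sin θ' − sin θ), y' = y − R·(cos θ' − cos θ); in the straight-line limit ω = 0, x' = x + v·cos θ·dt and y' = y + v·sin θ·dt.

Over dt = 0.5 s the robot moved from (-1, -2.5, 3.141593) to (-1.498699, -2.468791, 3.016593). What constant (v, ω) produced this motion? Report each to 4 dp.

v = 1.0000, ω = -0.2500

Δθ = 3.016593 − 3.141593 = -0.125000
ω = Δθ/dt = -0.125000/0.5 = -0.2500
R = Δx/(sin θ' − sin θ) = -4.0000
v = R·ω = -4.0000·-0.2500 = 1.0000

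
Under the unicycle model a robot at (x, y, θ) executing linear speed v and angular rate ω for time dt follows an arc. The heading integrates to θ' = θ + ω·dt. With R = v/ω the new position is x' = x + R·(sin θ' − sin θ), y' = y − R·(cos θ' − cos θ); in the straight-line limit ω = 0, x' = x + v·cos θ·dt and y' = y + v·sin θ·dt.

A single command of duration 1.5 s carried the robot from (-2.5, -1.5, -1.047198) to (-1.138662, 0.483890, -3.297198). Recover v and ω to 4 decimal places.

Δθ = -3.297198 − -1.047198 = -2.250000
ω = Δθ/dt = -2.250000/1.5 = -1.5000
R = −Δy/(cos θ' − cos θ) = 1.3333
v = R·ω = 1.3333·-1.5000 = -2.0000

v = -2.0000, ω = -1.5000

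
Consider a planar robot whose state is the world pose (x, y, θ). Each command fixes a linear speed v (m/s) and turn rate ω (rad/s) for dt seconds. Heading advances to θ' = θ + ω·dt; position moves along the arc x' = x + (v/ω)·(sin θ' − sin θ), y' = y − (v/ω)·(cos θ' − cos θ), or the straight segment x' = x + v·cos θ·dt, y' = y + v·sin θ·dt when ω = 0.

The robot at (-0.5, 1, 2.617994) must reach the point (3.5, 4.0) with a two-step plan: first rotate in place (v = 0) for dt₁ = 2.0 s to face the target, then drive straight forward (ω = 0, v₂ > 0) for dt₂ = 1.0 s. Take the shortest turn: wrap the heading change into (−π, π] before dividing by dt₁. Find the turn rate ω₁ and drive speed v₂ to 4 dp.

ω₁ = -0.9872, v₂ = 5.0000

heading to target = atan2(4−1, 3.5−-0.5) = 0.6435
Δθ = wrap(0.6435 − 2.6180) = -1.9745; ω₁ = Δθ/dt₁ = -0.9872
distance = √((3.5−-0.5)² + (4−1)²) = 5.0000; v₂ = distance/dt₂ = 5.0000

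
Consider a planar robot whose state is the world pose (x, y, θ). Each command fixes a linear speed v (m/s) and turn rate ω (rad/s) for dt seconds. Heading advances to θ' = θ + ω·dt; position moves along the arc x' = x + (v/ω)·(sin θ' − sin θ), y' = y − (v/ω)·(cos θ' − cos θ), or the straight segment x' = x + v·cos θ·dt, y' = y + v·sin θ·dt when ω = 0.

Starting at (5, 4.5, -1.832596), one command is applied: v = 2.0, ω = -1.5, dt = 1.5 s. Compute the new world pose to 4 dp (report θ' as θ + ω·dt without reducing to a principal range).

θ' = -1.8326 + -1.5·1.5 = -4.0826
R = v/ω = 2.0/-1.5 = -1.3333
x' = 5 + -1.3333·(sin -4.0826 − sin -1.8326) = 2.6346
y' = 4.5 − -1.3333·(cos -4.0826 − cos -1.8326) = 4.0598

(2.6346, 4.0598, -4.0826)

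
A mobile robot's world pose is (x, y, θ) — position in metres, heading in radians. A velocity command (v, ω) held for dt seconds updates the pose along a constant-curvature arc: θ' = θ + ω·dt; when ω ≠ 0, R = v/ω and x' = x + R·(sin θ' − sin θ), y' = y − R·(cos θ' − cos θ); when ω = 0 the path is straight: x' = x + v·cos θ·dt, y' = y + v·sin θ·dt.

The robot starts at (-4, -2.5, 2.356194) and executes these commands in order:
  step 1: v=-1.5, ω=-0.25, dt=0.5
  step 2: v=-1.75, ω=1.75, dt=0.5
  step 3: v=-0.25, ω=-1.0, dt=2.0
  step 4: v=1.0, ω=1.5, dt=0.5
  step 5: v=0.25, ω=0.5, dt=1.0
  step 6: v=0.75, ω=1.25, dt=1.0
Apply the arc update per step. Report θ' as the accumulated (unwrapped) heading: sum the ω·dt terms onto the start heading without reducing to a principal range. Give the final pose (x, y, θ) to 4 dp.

(-3.3108, -2.9985, 3.6062)

step 1: θ'=2.2312 (R=6.0000) → pose (-3.5042, -3.0621, 2.2312)
step 2: θ'=3.1062 (R=-1.0000) → pose (-2.7498, -3.4480, 3.1062)
step 3: θ'=1.1062 (R=0.2500) → pose (-2.5351, -3.8099, 1.1062)
step 4: θ'=1.8562 (R=0.6667) → pose (-2.4914, -3.3235, 1.8562)
step 5: θ'=2.3562 (R=0.5000) → pose (-2.6177, -3.1107, 2.3562)
step 6: θ'=3.6062 (R=0.6000) → pose (-3.3108, -2.9985, 3.6062)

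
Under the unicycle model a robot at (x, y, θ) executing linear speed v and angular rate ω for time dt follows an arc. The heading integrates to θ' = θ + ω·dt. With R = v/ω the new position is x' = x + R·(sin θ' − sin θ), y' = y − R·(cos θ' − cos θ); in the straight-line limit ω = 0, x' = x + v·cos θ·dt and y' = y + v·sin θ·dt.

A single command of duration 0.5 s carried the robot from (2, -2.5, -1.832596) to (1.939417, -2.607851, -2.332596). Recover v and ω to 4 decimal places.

v = 0.2500, ω = -1.0000

Δθ = -2.332596 − -1.832596 = -0.500000
ω = Δθ/dt = -0.500000/0.5 = -1.0000
R = −Δy/(cos θ' − cos θ) = -0.2500
v = R·ω = -0.2500·-1.0000 = 0.2500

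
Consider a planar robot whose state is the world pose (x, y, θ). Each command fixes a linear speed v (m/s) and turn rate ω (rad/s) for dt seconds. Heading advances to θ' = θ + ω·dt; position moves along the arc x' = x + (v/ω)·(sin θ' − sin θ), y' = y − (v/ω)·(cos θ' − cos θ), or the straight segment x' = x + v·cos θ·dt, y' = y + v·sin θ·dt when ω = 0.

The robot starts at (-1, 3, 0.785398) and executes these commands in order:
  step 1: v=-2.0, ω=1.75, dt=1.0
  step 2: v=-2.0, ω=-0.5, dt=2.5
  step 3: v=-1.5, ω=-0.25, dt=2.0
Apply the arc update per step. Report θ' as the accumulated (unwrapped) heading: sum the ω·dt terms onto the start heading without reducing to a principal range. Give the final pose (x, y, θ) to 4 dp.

step 1: θ'=2.5354 (R=-1.1429) → pose (-0.8430, 1.2527, 2.5354)
step 2: θ'=1.2854 (R=4.0000) → pose (0.7162, -3.1608, 1.2854)
step 3: θ'=0.7854 (R=6.0000) → pose (-0.7985, -5.7142, 0.7854)

(-0.7985, -5.7142, 0.7854)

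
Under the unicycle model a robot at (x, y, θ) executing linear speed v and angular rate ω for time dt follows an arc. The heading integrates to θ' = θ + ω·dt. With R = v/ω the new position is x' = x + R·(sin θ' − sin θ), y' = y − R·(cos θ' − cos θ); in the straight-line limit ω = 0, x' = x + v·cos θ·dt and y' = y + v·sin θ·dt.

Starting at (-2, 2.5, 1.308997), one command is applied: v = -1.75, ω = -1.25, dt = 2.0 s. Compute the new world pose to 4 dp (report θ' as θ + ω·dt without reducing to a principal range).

(-4.6525, 2.3433, -1.1910)

θ' = 1.3090 + -1.25·2.0 = -1.1910
R = v/ω = -1.75/-1.25 = 1.4000
x' = -2 + 1.4000·(sin -1.1910 − sin 1.3090) = -4.6525
y' = 2.5 − 1.4000·(cos -1.1910 − cos 1.3090) = 2.3433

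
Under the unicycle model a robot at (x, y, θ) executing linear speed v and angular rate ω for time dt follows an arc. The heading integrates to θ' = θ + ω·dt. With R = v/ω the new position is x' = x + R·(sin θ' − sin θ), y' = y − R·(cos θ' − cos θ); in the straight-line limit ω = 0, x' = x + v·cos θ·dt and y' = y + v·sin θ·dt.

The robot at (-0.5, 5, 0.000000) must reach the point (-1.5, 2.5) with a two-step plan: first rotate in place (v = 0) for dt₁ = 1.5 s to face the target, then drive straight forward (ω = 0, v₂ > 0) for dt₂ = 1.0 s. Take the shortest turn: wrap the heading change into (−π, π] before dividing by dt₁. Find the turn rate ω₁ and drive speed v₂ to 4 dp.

ω₁ = -1.3009, v₂ = 2.6926

heading to target = atan2(2.5−5, -1.5−-0.5) = -1.9513
Δθ = wrap(-1.9513 − 0.0000) = -1.9513; ω₁ = Δθ/dt₁ = -1.3009
distance = √((-1.5−-0.5)² + (2.5−5)²) = 2.6926; v₂ = distance/dt₂ = 2.6926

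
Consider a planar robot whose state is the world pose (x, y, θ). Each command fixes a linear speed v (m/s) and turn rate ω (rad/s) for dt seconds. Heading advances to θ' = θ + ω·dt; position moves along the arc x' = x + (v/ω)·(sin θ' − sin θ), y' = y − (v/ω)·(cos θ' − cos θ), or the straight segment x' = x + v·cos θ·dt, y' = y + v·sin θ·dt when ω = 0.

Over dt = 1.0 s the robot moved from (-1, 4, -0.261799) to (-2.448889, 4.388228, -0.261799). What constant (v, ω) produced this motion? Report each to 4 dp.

Δθ = -0.261799 − -0.261799 = 0.000000
ω = Δθ/dt = 0.000000/1.0 = 0.0000
ω = 0 → v = (Δx·cos θ + Δy·sin θ)/dt = -1.5000

v = -1.5000, ω = 0.0000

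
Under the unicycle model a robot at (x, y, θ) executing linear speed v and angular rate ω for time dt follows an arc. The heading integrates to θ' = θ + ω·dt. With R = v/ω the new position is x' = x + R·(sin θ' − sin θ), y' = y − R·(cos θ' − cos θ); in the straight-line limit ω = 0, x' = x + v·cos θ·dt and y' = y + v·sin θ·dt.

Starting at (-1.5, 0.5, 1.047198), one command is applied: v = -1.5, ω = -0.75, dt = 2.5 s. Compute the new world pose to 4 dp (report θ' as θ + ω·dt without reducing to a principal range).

(-4.7049, 0.1470, -0.8278)

θ' = 1.0472 + -0.75·2.5 = -0.8278
R = v/ω = -1.5/-0.75 = 2.0000
x' = -1.5 + 2.0000·(sin -0.8278 − sin 1.0472) = -4.7049
y' = 0.5 − 2.0000·(cos -0.8278 − cos 1.0472) = 0.1470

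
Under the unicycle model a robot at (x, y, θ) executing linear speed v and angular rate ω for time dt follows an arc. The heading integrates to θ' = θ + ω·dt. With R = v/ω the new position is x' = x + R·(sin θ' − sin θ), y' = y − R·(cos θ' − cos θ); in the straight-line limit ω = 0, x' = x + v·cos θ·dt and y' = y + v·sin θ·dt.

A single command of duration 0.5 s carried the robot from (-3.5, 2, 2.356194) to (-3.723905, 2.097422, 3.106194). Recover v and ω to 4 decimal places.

v = 0.5000, ω = 1.5000

Δθ = 3.106194 − 2.356194 = 0.750000
ω = Δθ/dt = 0.750000/0.5 = 1.5000
R = Δx/(sin θ' − sin θ) = 0.3333
v = R·ω = 0.3333·1.5000 = 0.5000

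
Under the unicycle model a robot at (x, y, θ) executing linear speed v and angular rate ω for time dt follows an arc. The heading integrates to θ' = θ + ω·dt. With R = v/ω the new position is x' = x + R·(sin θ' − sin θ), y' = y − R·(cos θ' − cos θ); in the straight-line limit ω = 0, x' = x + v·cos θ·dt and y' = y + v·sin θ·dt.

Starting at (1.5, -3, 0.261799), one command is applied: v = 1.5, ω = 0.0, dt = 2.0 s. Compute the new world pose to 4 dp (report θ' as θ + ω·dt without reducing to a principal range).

θ' = 0.2618 + 0.0·2.0 = 0.2618
ω = 0 → straight: x' = 1.5 + 1.5·cos(0.2618)·2.0 = 4.3978
y' = -3 + 1.5·sin(0.2618)·2.0 = -2.2235

(4.3978, -2.2235, 0.2618)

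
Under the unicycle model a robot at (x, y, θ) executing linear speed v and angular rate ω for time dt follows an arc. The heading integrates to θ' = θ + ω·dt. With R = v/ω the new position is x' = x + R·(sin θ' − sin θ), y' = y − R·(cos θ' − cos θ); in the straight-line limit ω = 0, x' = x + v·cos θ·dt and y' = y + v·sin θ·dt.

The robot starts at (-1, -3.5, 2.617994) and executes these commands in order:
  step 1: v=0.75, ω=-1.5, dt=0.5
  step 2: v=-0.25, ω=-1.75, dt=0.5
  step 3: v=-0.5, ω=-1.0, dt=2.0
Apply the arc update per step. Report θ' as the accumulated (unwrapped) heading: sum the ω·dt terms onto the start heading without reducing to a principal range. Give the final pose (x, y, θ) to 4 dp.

(-2.0865, -3.3274, -1.0070)

step 1: θ'=1.8680 (R=-0.5000) → pose (-1.2281, -3.2134, 1.8680)
step 2: θ'=0.9930 (R=0.1429) → pose (-1.2450, -3.3333, 0.9930)
step 3: θ'=-1.0070 (R=0.5000) → pose (-2.0865, -3.3274, -1.0070)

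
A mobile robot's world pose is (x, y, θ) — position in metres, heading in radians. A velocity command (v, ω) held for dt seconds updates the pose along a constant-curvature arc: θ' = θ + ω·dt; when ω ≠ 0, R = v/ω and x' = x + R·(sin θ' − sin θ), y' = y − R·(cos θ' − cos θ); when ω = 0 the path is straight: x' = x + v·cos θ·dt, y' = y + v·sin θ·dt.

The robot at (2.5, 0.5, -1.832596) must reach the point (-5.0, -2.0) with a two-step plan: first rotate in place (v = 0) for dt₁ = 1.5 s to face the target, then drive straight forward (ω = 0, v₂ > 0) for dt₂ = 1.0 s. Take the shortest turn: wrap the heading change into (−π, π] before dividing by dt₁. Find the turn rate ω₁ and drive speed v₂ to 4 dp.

ω₁ = -0.6582, v₂ = 7.9057

heading to target = atan2(-2−0.5, -5−2.5) = -2.8198
Δθ = wrap(-2.8198 − -1.8326) = -0.9872; ω₁ = Δθ/dt₁ = -0.6582
distance = √((-5−2.5)² + (-2−0.5)²) = 7.9057; v₂ = distance/dt₂ = 7.9057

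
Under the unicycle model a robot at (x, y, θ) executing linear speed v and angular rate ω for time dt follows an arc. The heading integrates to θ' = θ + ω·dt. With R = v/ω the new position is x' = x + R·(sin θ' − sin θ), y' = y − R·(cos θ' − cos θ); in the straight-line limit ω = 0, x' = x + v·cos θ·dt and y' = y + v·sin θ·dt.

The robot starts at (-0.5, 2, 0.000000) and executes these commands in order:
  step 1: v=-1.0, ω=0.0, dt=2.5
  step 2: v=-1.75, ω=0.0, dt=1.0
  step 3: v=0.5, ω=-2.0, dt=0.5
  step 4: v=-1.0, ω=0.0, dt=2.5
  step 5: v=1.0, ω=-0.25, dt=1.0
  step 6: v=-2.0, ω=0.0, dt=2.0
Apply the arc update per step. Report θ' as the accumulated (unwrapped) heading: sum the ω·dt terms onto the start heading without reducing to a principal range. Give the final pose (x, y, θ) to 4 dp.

step 1: θ'=0.0000 (straight) → pose (-3.0000, 2.0000, 0.0000)
step 2: θ'=0.0000 (straight) → pose (-4.7500, 2.0000, 0.0000)
step 3: θ'=-1.0000 (R=-0.2500) → pose (-4.5396, 1.8851, -1.0000)
step 4: θ'=-1.0000 (straight) → pose (-5.8904, 3.9888, -1.0000)
step 5: θ'=-1.2500 (R=-4.0000) → pose (-5.4603, 3.0888, -1.2500)
step 6: θ'=-1.2500 (straight) → pose (-6.7216, 6.8848, -1.2500)

(-6.7216, 6.8848, -1.2500)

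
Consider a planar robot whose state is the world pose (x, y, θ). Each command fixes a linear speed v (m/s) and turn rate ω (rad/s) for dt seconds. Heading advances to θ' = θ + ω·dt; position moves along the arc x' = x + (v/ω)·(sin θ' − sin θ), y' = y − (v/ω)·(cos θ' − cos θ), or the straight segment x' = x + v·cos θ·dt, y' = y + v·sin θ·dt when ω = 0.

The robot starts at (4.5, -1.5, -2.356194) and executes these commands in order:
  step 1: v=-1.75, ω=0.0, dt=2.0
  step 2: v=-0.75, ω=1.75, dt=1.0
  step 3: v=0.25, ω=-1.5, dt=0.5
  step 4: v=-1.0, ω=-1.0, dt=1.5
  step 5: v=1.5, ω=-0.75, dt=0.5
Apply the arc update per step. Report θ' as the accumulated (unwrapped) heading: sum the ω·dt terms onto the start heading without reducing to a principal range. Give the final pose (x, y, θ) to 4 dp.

(6.9374, 2.6283, -3.2312)

step 1: θ'=-2.3562 (straight) → pose (6.9749, 0.9749, -2.3562)
step 2: θ'=-0.6062 (R=-0.4286) → pose (6.9160, 1.6301, -0.6062)
step 3: θ'=-1.3562 (R=-0.1667) → pose (6.9839, 1.5287, -1.3562)
step 4: θ'=-2.8562 (R=1.0000) → pose (7.6794, 2.7012, -2.8562)
step 5: θ'=-3.2312 (R=-2.0000) → pose (6.9374, 2.6283, -3.2312)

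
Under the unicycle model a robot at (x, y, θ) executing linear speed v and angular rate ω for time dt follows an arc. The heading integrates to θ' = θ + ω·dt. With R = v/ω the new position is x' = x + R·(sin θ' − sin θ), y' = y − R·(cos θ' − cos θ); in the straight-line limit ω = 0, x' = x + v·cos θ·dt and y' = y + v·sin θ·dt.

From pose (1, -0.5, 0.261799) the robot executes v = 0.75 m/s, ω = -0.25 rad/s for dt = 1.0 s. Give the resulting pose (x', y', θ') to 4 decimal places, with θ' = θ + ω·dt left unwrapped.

θ' = 0.2618 + -0.25·1.0 = 0.0118
R = v/ω = 0.75/-0.25 = -3.0000
x' = 1 + -3.0000·(sin 0.0118 − sin 0.2618) = 1.7411
y' = -0.5 − -3.0000·(cos 0.0118 − cos 0.2618) = -0.3980

(1.7411, -0.3980, 0.0118)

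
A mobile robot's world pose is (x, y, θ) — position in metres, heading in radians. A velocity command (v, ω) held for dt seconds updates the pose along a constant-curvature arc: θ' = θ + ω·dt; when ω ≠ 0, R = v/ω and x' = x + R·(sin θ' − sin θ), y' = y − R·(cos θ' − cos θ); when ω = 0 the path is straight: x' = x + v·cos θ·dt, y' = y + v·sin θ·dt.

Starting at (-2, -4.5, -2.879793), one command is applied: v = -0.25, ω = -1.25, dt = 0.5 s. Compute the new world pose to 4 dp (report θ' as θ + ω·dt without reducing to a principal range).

θ' = -2.8798 + -1.25·0.5 = -3.5048
R = v/ω = -0.25/-1.25 = 0.2000
x' = -2 + 0.2000·(sin -3.5048 − sin -2.8798) = -1.8772
y' = -4.5 − 0.2000·(cos -3.5048 − cos -2.8798) = -4.5062

(-1.8772, -4.5062, -3.5048)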